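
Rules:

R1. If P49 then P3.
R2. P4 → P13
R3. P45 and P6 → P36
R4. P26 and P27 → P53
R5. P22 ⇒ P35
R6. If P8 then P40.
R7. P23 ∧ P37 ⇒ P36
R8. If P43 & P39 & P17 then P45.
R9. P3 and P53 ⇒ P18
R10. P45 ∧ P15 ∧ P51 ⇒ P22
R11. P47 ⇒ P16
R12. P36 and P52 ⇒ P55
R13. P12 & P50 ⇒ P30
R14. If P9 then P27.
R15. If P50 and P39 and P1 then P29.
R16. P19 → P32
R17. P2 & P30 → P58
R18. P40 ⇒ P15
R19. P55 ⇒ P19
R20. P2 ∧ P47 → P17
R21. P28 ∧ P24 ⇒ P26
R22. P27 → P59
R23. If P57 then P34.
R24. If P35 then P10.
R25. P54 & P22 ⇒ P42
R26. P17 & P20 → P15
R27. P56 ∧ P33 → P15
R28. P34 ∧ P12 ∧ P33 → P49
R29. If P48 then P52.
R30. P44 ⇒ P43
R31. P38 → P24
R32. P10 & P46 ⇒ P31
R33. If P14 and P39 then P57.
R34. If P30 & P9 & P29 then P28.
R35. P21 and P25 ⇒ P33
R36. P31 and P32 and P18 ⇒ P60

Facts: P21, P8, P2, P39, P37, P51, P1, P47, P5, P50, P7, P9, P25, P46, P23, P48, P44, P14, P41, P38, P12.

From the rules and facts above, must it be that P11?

No

Forward chaining from the given facts derives: P40, P36, P16, P30, P27, P29, P58, P15, P17, P59, P52, P43, P24, P57, P28, P33, P45, P22, P55, P19, P26, P34, P49, P3, P53, P35, P18, P32, P10, P31, P60.
No rule has P11 as its conclusion, and it is not among the given facts.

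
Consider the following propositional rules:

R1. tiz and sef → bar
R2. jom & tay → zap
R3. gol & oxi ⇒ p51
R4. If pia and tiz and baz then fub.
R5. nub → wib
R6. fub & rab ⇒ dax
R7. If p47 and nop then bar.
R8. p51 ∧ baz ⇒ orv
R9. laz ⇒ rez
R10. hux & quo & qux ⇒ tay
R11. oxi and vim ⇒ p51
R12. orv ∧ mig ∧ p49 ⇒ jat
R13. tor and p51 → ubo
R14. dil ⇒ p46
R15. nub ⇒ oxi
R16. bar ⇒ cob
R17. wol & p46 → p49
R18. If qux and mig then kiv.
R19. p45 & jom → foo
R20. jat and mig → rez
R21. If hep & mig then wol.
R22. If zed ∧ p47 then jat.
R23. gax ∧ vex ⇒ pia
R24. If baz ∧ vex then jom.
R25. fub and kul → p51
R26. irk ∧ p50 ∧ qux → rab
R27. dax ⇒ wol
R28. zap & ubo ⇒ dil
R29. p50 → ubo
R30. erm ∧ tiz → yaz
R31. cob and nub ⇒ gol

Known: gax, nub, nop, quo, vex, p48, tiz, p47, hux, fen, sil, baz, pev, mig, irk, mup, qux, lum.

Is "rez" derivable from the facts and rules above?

No

Forward chaining from the given facts derives: wib, bar, tay, oxi, cob, kiv, pia, jom, gol, zap, p51, fub, orv.
Rules concluding rez: R9 needs laz; R20 needs jat — none of these are established.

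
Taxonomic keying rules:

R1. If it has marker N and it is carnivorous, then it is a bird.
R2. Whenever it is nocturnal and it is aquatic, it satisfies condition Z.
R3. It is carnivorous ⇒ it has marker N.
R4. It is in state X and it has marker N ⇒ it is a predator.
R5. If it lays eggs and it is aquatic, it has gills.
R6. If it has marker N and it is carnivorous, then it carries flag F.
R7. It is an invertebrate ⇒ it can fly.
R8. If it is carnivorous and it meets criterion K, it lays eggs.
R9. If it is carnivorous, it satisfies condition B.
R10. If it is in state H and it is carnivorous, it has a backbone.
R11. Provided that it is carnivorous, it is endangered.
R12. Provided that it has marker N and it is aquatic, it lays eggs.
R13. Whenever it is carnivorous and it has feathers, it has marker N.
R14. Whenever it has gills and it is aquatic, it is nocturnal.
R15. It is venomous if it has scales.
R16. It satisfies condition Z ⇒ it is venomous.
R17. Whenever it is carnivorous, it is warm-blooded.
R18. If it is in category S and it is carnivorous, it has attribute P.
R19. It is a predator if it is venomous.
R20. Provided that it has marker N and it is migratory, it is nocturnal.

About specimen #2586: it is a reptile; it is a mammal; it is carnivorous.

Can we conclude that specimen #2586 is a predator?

No

Forward chaining from the given facts derives: has marker N, carries flag F, satisfies condition B, is endangered, is warm-blooded, is a bird.
Rules concluding "it is a predator": R4 needs "it is in state X"; R19 needs "it is venomous" — none of these are established.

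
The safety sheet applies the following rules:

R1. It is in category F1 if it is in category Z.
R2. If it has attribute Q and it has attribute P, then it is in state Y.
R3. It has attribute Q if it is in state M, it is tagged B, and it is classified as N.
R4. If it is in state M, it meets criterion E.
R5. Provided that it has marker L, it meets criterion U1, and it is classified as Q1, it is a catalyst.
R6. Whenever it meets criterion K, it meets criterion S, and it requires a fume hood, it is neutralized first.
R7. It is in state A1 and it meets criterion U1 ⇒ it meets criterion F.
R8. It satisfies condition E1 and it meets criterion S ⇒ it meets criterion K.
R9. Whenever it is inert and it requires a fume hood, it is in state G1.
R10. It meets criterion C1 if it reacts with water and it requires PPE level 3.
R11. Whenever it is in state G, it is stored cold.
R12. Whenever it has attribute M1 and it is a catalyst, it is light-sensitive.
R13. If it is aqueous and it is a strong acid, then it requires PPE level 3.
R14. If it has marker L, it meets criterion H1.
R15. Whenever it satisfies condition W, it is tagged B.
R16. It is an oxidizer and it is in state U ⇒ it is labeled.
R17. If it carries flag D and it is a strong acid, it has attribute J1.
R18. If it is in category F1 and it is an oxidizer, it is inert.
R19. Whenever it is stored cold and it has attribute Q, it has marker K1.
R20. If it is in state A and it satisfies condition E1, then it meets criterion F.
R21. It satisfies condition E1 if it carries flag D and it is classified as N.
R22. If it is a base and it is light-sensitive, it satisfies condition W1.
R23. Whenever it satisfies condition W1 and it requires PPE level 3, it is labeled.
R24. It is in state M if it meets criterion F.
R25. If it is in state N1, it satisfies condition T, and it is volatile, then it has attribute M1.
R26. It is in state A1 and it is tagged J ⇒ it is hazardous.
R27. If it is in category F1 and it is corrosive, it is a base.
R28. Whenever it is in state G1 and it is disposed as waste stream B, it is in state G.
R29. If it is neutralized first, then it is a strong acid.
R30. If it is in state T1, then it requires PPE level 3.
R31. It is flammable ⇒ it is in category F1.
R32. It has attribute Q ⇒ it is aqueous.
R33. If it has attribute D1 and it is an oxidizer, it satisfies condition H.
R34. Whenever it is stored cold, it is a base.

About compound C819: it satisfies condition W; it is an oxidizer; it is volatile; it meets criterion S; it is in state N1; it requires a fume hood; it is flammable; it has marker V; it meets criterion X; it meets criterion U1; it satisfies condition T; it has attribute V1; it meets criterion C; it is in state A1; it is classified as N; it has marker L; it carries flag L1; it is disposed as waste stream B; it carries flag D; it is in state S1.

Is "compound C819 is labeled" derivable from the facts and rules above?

Forward chaining from the given facts derives: meets criterion F, meets criterion H1, is tagged B, satisfies condition E1, is in state M, has attribute M1, is in category F1, has attribute Q, meets criterion E, meets criterion K, is inert, is aqueous, is neutralized first, is in state G1, is in state G, is a strong acid, is stored cold, requires PPE level 3, has attribute J1, has marker K1, is a base.
Rules concluding "it is labeled": R16 needs "it is in state U"; R23 needs "it satisfies condition W1" — none of these are established.

No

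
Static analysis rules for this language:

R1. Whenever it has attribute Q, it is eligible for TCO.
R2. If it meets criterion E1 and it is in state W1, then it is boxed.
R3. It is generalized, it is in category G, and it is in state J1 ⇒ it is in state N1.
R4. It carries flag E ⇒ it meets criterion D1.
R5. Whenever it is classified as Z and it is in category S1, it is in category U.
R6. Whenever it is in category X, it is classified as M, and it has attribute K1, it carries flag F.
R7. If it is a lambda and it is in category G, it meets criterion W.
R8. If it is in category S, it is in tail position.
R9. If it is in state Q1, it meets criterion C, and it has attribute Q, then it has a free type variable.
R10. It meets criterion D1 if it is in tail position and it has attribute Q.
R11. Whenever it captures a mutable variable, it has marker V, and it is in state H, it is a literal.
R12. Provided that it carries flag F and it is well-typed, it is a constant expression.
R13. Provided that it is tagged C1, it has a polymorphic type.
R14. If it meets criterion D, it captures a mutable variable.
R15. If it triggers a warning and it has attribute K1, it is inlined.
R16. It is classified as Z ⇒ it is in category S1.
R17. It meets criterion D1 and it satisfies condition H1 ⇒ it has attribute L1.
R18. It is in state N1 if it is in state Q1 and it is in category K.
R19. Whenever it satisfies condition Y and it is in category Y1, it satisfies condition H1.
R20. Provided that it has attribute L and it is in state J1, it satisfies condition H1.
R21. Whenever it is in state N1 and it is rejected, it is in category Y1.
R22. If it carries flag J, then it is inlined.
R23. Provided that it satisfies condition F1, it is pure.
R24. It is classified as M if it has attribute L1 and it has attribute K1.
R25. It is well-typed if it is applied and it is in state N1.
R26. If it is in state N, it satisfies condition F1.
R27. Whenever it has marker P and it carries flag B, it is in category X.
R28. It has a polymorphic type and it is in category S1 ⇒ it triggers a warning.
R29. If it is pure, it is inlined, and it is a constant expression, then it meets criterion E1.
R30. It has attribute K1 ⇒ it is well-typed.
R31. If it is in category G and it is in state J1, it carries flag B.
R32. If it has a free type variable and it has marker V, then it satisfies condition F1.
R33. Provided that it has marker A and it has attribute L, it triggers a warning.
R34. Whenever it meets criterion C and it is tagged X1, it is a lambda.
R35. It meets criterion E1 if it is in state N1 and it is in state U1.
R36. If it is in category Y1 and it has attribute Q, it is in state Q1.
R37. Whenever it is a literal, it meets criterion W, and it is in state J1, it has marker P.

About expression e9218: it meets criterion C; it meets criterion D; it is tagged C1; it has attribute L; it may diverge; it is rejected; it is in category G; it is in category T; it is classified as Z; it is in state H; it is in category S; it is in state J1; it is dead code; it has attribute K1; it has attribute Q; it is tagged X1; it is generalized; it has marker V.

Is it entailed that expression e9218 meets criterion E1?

Yes

By R3 (it is generalized, it is in category G, it is in state J1): it is in state N1.
By R8 (it is in category S): it is in tail position.
By R10 (it is in tail position, it has attribute Q): it meets criterion D1.
By R13 (it is tagged C1): it has a polymorphic type.
By R14 (it meets criterion D): it captures a mutable variable.
By R16 (it is classified as Z): it is in category S1.
By R20 (it has attribute L, it is in state J1): it satisfies condition H1.
By R21 (it is in state N1, it is rejected): it is in category Y1.
By R28 (it has a polymorphic type, it is in category S1): it triggers a warning.
By R30 (it has attribute K1): it is well-typed.
By R31 (it is in category G, it is in state J1): it carries flag B.
By R34 (it meets criterion C, it is tagged X1): it is a lambda.
By R36 (it is in category Y1, it has attribute Q): it is in state Q1.
By R7 (it is a lambda, it is in category G): it meets criterion W.
By R9 (it is in state Q1, it meets criterion C, it has attribute Q): it has a free type variable.
By R11 (it captures a mutable variable, it has marker V, it is in state H): it is a literal.
By R15 (it triggers a warning, it has attribute K1): it is inlined.
By R17 (it meets criterion D1, it satisfies condition H1): it has attribute L1.
By R24 (it has attribute L1, it has attribute K1): it is classified as M.
By R32 (it has a free type variable, it has marker V): it satisfies condition F1.
By R37 (it is a literal, it meets criterion W, it is in state J1): it has marker P.
By R23 (it satisfies condition F1): it is pure.
By R27 (it has marker P, it carries flag B): it is in category X.
By R6 (it is in category X, it is classified as M, it has attribute K1): it carries flag F.
By R12 (it carries flag F, it is well-typed): it is a constant expression.
By R29 (it is pure, it is inlined, it is a constant expression): it meets criterion E1.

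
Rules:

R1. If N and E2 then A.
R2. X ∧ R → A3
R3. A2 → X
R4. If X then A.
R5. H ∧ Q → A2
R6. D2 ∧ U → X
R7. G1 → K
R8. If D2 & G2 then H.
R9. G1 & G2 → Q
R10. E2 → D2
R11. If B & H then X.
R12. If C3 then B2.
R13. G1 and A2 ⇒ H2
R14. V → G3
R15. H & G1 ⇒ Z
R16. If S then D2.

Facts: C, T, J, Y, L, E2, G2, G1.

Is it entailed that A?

Q  (by R9: G1, G2)
D2  (by R10: E2)
H  (by R8: D2, G2)
A2  (by R5: H, Q)
X  (by R3: A2)
A  (by R4: X)

Yes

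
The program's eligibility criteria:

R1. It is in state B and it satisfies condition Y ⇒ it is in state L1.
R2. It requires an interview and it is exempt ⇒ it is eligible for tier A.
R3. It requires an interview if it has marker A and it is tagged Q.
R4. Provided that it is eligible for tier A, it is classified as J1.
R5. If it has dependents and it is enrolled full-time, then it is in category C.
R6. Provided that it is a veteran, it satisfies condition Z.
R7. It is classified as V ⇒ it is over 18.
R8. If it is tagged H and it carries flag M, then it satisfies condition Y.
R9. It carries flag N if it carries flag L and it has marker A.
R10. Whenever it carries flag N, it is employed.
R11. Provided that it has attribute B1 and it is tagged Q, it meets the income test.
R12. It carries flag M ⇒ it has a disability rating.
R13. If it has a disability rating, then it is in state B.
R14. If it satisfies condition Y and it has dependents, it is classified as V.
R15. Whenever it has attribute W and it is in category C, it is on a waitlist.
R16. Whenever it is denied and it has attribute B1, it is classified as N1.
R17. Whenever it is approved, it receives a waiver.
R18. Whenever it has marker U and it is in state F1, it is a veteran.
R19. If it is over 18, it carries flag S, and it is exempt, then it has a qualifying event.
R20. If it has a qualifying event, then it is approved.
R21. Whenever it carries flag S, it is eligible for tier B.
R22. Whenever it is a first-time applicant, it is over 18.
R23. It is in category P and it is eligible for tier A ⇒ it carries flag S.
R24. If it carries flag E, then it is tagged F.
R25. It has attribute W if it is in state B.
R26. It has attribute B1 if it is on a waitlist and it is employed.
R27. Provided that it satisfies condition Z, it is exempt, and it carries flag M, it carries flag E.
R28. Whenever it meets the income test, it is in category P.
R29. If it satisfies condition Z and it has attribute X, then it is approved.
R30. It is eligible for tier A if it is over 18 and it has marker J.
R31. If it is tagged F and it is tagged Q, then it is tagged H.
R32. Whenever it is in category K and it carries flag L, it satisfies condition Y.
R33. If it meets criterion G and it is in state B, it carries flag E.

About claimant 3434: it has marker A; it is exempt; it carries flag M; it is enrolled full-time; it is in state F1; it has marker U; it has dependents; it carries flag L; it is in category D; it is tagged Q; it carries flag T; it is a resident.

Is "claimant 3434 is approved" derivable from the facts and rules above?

By R3 (it has marker A, it is tagged Q): it requires an interview.
By R5 (it has dependents, it is enrolled full-time): it is in category C.
By R9 (it carries flag L, it has marker A): it carries flag N.
By R10 (it carries flag N): it is employed.
By R12 (it carries flag M): it has a disability rating.
By R13 (it has a disability rating): it is in state B.
By R18 (it has marker U, it is in state F1): it is a veteran.
By R25 (it is in state B): it has attribute W.
By R2 (it requires an interview, it is exempt): it is eligible for tier A.
By R6 (it is a veteran): it satisfies condition Z.
By R15 (it has attribute W, it is in category C): it is on a waitlist.
By R26 (it is on a waitlist, it is employed): it has attribute B1.
By R27 (it satisfies condition Z, it is exempt, it carries flag M): it carries flag E.
By R11 (it has attribute B1, it is tagged Q): it meets the income test.
By R24 (it carries flag E): it is tagged F.
By R28 (it meets the income test): it is in category P.
By R31 (it is tagged F, it is tagged Q): it is tagged H.
By R8 (it is tagged H, it carries flag M): it satisfies condition Y.
By R14 (it satisfies condition Y, it has dependents): it is classified as V.
By R23 (it is in category P, it is eligible for tier A): it carries flag S.
By R7 (it is classified as V): it is over 18.
By R19 (it is over 18, it carries flag S, it is exempt): it has a qualifying event.
By R20 (it has a qualifying event): it is approved.

Yes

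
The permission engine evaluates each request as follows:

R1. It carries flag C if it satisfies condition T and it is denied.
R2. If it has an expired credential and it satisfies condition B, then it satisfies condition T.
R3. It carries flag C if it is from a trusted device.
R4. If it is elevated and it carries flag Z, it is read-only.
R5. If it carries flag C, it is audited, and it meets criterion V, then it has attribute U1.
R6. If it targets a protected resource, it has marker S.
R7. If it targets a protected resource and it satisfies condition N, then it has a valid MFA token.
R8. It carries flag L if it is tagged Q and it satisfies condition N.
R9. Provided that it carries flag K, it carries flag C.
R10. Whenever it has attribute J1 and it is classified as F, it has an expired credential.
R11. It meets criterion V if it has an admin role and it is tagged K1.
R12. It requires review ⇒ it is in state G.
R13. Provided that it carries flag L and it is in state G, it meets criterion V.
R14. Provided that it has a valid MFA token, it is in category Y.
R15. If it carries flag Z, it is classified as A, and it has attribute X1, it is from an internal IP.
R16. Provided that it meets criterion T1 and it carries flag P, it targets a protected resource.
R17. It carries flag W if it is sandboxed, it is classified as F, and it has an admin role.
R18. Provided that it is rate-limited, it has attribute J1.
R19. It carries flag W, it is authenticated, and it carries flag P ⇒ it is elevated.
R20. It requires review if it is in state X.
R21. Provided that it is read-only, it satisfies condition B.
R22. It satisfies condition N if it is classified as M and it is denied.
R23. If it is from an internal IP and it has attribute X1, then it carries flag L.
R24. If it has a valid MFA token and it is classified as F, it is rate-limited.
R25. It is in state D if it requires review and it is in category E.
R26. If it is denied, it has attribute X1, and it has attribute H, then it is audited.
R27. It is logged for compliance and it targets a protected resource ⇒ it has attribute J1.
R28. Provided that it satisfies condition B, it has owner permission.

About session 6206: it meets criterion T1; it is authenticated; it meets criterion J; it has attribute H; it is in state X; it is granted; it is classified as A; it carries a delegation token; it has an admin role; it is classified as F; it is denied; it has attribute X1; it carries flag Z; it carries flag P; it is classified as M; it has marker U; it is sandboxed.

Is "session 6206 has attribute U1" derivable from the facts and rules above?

By R15 (it carries flag Z, it is classified as A, it has attribute X1): it is from an internal IP.
By R16 (it meets criterion T1, it carries flag P): it targets a protected resource.
By R17 (it is sandboxed, it is classified as F, it has an admin role): it carries flag W.
By R19 (it carries flag W, it is authenticated, it carries flag P): it is elevated.
By R20 (it is in state X): it requires review.
By R22 (it is classified as M, it is denied): it satisfies condition N.
By R23 (it is from an internal IP, it has attribute X1): it carries flag L.
By R26 (it is denied, it has attribute X1, it has attribute H): it is audited.
By R4 (it is elevated, it carries flag Z): it is read-only.
By R7 (it targets a protected resource, it satisfies condition N): it has a valid MFA token.
By R12 (it requires review): it is in state G.
By R13 (it carries flag L, it is in state G): it meets criterion V.
By R21 (it is read-only): it satisfies condition B.
By R24 (it has a valid MFA token, it is classified as F): it is rate-limited.
By R18 (it is rate-limited): it has attribute J1.
By R10 (it has attribute J1, it is classified as F): it has an expired credential.
By R2 (it has an expired credential, it satisfies condition B): it satisfies condition T.
By R1 (it satisfies condition T, it is denied): it carries flag C.
By R5 (it carries flag C, it is audited, it meets criterion V): it has attribute U1.

Yes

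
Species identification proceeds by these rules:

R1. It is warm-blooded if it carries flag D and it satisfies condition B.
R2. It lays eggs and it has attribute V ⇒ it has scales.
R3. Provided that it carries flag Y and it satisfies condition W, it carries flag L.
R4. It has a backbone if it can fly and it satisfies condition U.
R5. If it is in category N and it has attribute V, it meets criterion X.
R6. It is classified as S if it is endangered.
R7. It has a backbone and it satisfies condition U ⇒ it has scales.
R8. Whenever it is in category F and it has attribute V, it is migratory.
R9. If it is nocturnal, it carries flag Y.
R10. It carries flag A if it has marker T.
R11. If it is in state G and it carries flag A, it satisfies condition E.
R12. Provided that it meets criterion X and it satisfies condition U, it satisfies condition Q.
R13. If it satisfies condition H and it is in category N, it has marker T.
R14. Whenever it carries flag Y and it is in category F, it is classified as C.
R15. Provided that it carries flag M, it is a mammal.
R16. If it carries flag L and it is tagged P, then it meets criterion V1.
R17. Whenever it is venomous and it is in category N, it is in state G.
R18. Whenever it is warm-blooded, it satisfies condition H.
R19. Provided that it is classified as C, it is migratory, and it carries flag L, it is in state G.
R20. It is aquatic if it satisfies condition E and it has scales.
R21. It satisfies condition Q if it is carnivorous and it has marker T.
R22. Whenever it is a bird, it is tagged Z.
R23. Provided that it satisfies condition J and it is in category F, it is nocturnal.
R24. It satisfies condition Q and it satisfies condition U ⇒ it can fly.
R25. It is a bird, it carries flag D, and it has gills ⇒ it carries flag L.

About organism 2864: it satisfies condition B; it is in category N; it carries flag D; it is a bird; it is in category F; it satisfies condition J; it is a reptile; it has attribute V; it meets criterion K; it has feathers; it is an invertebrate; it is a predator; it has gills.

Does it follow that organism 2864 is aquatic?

No

Forward chaining from the given facts derives: is warm-blooded, meets criterion X, is migratory, satisfies condition H, is tagged Z, is nocturnal, carries flag L, carries flag Y, has marker T, is classified as C, is in state G, carries flag A, satisfies condition E.
The only rule concluding "it is aquatic" is R20, which needs "it has scales"; that is never established.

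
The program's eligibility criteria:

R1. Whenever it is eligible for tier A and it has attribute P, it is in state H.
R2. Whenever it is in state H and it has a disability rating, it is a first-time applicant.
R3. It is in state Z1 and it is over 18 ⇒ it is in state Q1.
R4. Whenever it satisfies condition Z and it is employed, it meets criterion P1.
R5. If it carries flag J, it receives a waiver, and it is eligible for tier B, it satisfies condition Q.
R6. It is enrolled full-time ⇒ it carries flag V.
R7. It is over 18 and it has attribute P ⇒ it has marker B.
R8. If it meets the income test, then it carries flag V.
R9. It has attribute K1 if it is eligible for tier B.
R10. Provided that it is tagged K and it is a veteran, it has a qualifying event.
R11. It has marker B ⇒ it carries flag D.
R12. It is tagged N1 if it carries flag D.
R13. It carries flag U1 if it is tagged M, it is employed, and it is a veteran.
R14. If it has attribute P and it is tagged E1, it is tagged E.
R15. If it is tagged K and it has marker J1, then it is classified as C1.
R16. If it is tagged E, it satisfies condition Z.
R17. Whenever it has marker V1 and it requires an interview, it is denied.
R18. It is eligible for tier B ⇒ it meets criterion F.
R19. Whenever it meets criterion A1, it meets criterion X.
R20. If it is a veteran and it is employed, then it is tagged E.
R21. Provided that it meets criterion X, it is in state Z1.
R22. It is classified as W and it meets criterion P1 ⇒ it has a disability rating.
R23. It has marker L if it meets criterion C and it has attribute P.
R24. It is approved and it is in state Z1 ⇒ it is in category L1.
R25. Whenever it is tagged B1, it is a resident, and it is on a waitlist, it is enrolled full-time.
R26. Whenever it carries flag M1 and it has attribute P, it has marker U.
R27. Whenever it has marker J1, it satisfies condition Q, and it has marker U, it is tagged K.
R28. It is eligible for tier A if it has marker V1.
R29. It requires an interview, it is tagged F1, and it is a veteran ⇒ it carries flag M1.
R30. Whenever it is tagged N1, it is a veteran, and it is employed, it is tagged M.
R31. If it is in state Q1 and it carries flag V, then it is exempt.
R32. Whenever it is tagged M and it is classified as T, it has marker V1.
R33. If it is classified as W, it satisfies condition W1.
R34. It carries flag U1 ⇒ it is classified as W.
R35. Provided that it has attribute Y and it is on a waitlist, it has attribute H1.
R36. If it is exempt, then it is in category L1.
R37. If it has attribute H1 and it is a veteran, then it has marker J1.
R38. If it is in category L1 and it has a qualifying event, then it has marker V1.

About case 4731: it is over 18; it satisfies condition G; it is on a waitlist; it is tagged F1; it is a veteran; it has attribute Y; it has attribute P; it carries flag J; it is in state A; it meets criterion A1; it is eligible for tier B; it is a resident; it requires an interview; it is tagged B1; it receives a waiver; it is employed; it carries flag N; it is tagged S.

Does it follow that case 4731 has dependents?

No

Forward chaining from the given facts derives: satisfies condition Q, has marker B, has attribute K1, carries flag D, is tagged N1, meets criterion F, meets criterion X, is tagged E, is in state Z1, is enrolled full-time, carries flag M1, is tagged M, has attribute H1, has marker J1, is in state Q1, carries flag V, carries flag U1, satisfies condition Z, has marker U, is tagged K, is exempt, is classified as W, is in category L1, meets criterion P1, has a qualifying event, is classified as C1, has a disability rating, satisfies condition W1, has marker V1, is denied, is eligible for tier A, is in state H, is a first-time applicant.
No rule has "it has dependents" as its conclusion, and it is not among the given facts.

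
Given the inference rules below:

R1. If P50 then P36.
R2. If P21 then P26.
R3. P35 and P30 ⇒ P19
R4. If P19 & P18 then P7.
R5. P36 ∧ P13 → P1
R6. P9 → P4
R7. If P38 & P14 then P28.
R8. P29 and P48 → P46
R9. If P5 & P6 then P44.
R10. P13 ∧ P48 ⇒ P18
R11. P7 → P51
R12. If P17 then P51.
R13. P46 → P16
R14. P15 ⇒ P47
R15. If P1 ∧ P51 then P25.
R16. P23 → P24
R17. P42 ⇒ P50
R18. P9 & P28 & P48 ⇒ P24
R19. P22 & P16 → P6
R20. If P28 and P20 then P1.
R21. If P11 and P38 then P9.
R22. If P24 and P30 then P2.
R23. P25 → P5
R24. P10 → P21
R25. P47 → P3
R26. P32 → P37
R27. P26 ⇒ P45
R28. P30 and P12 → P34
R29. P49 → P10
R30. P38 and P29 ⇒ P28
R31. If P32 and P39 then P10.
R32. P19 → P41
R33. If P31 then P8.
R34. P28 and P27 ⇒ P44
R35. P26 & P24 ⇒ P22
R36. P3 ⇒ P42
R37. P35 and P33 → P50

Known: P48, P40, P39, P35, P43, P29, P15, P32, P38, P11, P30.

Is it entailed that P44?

No

Forward chaining from the given facts derives: P19, P46, P16, P47, P9, P3, P37, P28, P10, P41, P42, P4, P50, P24, P2, P21, P36, P26, P45, P22, P6.
Rules concluding P44: R9 needs P5; R34 needs P27 — none of these are established.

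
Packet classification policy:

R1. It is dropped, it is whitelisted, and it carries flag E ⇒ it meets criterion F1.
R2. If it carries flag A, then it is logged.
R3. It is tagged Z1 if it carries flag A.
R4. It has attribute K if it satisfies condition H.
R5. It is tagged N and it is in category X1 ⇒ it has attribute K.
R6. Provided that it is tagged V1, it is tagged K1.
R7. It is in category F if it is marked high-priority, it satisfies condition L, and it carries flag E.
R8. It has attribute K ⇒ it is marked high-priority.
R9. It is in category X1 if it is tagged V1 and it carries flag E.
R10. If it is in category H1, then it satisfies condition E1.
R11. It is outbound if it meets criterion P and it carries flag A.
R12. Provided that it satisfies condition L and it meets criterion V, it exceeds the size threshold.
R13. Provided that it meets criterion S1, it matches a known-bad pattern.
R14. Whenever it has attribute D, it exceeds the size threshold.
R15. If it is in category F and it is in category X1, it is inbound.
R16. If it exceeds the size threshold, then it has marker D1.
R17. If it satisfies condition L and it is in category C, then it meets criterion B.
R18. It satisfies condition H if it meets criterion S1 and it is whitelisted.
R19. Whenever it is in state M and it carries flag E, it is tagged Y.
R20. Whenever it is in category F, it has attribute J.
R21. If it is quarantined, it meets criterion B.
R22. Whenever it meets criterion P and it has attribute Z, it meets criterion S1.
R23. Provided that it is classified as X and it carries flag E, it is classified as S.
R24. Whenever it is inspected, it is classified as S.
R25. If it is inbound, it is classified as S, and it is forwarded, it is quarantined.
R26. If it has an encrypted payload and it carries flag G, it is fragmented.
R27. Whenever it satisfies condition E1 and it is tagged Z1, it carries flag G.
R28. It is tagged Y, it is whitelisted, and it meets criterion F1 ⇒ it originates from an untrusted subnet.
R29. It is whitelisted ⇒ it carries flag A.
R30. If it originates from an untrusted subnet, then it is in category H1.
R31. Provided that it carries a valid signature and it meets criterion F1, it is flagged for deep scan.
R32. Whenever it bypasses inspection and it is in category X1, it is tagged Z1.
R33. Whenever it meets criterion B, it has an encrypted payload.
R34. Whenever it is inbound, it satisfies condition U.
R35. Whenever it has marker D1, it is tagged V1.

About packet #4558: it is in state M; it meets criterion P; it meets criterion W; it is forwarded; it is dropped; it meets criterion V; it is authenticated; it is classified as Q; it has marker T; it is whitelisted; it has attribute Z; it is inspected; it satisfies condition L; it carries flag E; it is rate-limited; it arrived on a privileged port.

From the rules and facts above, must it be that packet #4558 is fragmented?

Yes

By R1 (it is dropped, it is whitelisted, it carries flag E): it meets criterion F1.
By R12 (it satisfies condition L, it meets criterion V): it exceeds the size threshold.
By R16 (it exceeds the size threshold): it has marker D1.
By R19 (it is in state M, it carries flag E): it is tagged Y.
By R22 (it meets criterion P, it has attribute Z): it meets criterion S1.
By R24 (it is inspected): it is classified as S.
By R28 (it is tagged Y, it is whitelisted, it meets criterion F1): it originates from an untrusted subnet.
By R29 (it is whitelisted): it carries flag A.
By R30 (it originates from an untrusted subnet): it is in category H1.
By R35 (it has marker D1): it is tagged V1.
By R3 (it carries flag A): it is tagged Z1.
By R9 (it is tagged V1, it carries flag E): it is in category X1.
By R10 (it is in category H1): it satisfies condition E1.
By R18 (it meets criterion S1, it is whitelisted): it satisfies condition H.
By R27 (it satisfies condition E1, it is tagged Z1): it carries flag G.
By R4 (it satisfies condition H): it has attribute K.
By R8 (it has attribute K): it is marked high-priority.
By R7 (it is marked high-priority, it satisfies condition L, it carries flag E): it is in category F.
By R15 (it is in category F, it is in category X1): it is inbound.
By R25 (it is inbound, it is classified as S, it is forwarded): it is quarantined.
By R21 (it is quarantined): it meets criterion B.
By R33 (it meets criterion B): it has an encrypted payload.
By R26 (it has an encrypted payload, it carries flag G): it is fragmented.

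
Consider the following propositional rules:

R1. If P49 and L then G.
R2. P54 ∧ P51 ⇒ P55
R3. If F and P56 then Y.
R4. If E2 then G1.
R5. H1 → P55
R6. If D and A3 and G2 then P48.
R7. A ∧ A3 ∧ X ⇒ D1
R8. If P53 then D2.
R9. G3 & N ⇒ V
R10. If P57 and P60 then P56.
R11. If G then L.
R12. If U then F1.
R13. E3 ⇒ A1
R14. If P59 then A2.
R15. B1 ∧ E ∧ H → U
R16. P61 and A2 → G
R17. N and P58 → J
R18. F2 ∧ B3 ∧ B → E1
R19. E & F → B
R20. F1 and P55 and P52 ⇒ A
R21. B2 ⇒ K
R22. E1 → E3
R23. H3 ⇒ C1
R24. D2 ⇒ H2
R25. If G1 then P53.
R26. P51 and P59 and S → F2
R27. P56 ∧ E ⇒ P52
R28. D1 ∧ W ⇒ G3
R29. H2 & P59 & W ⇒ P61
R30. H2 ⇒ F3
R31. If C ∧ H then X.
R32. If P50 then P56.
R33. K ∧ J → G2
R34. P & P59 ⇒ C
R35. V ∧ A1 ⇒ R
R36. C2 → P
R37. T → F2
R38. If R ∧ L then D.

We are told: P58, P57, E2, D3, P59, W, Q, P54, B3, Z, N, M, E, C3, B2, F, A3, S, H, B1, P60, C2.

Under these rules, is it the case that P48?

No

Forward chaining from the given facts derives: G1, P56, A2, U, J, B, K, P53, P52, G2, P, Y, D2, F1, H2, P61, F3, C, G, X, L.
The only rule concluding P48 is R6, which needs D; that is never established.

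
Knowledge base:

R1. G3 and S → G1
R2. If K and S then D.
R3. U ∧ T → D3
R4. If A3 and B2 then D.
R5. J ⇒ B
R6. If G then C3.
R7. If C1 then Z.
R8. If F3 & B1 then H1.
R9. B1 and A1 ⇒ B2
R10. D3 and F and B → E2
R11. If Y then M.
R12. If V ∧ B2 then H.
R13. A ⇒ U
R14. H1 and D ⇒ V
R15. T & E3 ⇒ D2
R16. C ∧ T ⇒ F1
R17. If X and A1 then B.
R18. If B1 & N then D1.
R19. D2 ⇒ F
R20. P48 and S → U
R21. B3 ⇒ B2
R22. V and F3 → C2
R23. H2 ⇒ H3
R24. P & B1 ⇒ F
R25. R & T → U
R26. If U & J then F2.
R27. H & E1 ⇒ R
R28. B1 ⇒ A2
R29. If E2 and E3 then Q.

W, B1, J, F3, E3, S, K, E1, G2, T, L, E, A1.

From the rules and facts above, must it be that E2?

Yes

D  (by R2: K, S)
B  (by R5: J)
H1  (by R8: F3, B1)
B2  (by R9: B1, A1)
V  (by R14: H1, D)
D2  (by R15: T, E3)
F  (by R19: D2)
H  (by R12: V, B2)
R  (by R27: H, E1)
U  (by R25: R, T)
D3  (by R3: U, T)
E2  (by R10: D3, F, B)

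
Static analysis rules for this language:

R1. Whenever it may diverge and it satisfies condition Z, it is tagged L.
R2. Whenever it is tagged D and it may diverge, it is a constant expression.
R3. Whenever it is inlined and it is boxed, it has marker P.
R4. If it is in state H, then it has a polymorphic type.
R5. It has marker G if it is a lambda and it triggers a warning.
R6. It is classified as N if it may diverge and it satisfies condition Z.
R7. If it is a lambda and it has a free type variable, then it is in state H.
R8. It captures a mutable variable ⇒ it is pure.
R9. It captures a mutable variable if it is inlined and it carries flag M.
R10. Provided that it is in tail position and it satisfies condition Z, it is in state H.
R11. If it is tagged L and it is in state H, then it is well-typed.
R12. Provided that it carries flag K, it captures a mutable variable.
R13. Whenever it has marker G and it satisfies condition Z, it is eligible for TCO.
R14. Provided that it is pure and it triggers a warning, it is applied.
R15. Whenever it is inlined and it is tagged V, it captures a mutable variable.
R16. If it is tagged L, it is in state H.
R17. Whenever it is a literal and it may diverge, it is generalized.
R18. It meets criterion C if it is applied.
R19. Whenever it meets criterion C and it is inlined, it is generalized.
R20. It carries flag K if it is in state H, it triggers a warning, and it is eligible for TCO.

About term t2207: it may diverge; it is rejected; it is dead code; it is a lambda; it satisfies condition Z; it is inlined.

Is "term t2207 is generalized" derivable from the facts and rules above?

No

Forward chaining from the given facts derives: is tagged L, is classified as N, is in state H, has a polymorphic type, is well-typed.
Rules concluding "it is generalized": R17 needs "it is a literal"; R19 needs "it meets criterion C" — none of these are established.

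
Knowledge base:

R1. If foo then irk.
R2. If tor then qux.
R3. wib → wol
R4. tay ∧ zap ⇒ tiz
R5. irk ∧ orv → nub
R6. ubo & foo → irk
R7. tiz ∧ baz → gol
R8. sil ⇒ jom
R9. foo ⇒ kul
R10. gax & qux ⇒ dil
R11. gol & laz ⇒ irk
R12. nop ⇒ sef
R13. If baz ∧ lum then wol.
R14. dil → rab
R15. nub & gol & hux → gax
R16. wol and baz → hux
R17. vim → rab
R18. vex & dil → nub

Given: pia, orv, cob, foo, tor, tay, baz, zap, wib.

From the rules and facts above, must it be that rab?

irk  (by R1: foo)
qux  (by R2: tor)
wol  (by R3: wib)
tiz  (by R4: tay, zap)
nub  (by R5: irk, orv)
gol  (by R7: tiz, baz)
hux  (by R16: wol, baz)
gax  (by R15: nub, gol, hux)
dil  (by R10: gax, qux)
rab  (by R14: dil)

Yes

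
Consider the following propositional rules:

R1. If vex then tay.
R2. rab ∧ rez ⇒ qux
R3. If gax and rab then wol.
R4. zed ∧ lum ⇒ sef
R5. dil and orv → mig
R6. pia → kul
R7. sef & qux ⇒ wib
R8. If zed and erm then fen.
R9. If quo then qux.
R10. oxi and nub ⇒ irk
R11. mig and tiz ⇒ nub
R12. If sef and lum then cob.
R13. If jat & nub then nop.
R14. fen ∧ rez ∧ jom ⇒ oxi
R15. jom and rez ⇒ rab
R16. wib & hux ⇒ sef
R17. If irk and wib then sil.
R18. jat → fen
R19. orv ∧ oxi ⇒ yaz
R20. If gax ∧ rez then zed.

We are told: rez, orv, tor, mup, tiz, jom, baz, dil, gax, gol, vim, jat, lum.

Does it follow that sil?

Yes

mig  (by R5: dil, orv)
nub  (by R11: mig, tiz)
rab  (by R15: jom, rez)
fen  (by R18: jat)
zed  (by R20: gax, rez)
qux  (by R2: rab, rez)
sef  (by R4: zed, lum)
wib  (by R7: sef, qux)
oxi  (by R14: fen, rez, jom)
irk  (by R10: oxi, nub)
sil  (by R17: irk, wib)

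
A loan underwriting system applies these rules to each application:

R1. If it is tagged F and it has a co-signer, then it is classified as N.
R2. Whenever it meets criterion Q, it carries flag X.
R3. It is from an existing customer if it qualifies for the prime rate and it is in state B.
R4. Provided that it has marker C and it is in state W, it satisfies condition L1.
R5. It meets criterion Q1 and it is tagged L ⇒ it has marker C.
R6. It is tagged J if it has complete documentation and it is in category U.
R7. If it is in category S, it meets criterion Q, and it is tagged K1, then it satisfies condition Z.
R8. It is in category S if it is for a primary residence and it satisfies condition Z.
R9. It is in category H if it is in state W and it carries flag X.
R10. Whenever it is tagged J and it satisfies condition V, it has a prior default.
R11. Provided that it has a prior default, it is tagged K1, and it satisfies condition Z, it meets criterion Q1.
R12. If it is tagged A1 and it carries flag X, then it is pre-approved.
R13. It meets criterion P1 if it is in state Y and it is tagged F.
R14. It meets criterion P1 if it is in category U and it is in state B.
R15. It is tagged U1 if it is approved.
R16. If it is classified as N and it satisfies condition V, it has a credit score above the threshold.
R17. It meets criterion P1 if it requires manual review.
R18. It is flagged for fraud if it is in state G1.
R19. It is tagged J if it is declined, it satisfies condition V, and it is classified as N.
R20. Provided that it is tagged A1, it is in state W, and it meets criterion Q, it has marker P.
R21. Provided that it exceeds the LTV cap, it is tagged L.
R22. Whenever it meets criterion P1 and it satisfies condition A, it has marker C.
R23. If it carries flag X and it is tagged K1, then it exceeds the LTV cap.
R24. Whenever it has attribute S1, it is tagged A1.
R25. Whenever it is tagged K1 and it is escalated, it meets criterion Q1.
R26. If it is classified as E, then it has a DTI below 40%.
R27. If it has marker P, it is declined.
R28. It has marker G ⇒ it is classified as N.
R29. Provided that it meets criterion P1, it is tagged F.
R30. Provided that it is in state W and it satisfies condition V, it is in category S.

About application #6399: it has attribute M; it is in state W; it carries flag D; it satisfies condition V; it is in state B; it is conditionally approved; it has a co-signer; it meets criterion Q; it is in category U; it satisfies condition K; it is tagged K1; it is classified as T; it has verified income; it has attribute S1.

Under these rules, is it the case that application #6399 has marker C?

Yes

By R2 (it meets criterion Q): it carries flag X.
By R14 (it is in category U, it is in state B): it meets criterion P1.
By R23 (it carries flag X, it is tagged K1): it exceeds the LTV cap.
By R24 (it has attribute S1): it is tagged A1.
By R29 (it meets criterion P1): it is tagged F.
By R30 (it is in state W, it satisfies condition V): it is in category S.
By R1 (it is tagged F, it has a co-signer): it is classified as N.
By R7 (it is in category S, it meets criterion Q, it is tagged K1): it satisfies condition Z.
By R20 (it is tagged A1, it is in state W, it meets criterion Q): it has marker P.
By R21 (it exceeds the LTV cap): it is tagged L.
By R27 (it has marker P): it is declined.
By R19 (it is declined, it satisfies condition V, it is classified as N): it is tagged J.
By R10 (it is tagged J, it satisfies condition V): it has a prior default.
By R11 (it has a prior default, it is tagged K1, it satisfies condition Z): it meets criterion Q1.
By R5 (it meets criterion Q1, it is tagged L): it has marker C.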